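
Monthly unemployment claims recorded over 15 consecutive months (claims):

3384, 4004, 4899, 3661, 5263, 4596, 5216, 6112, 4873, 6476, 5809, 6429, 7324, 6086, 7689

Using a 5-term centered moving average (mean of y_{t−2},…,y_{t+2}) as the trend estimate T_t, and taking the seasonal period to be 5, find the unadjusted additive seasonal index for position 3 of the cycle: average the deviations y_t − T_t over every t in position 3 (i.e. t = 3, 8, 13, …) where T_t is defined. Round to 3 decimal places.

Season position 3 occurs at t = 3, 8, 13 (where T_t is defined).
t=3: T_3 = 4242.20000; y_3 − T_3 = 4899 − 4242.20000 = 656.80000
t=8: T_8 = 5454.60000; y_8 − T_8 = 6112 − 5454.60000 = 657.40000
t=13: T_13 = 6667.40000; y_13 − T_13 = 7324 − 6667.40000 = 656.60000
Mean deviation: (656.80000 + 657.40000 + 656.60000) / 3 = 656.933

656.933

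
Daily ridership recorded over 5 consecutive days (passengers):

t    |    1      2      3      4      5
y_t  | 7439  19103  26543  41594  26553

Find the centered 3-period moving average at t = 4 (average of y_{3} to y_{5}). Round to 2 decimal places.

31563.33

Sum of periods 3–5: 26543 + 41594 + 26553 = 94690
Divide by 3: 94690 / 3 = 31563.33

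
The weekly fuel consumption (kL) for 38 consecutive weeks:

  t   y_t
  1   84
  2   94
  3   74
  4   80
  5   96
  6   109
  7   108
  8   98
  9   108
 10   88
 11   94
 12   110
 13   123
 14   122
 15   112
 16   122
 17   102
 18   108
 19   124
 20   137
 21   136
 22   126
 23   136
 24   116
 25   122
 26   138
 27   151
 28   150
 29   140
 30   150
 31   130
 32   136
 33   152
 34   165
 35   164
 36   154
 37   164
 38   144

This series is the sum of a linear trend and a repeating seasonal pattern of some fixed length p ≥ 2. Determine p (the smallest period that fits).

7

First differences y_{t+1} − y_t: 10, -20, 6, 16, 13, -1, -10, 10, -20, 6, 16, 13, -1, -10, 10, -20, …
The difference pattern repeats every 7 terms and not for any smaller step, so p = 7.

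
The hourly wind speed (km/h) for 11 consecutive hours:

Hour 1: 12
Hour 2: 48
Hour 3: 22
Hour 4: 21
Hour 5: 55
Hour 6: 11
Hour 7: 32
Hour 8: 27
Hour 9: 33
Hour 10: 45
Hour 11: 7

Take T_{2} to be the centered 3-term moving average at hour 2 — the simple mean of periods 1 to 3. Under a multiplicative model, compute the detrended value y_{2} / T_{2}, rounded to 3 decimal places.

1.756

Trend T_2 = (12 + 48 + 22) / 3 = 82/3 = 27.33333
Ratio to trend: 48 / 27.33333 = 1.756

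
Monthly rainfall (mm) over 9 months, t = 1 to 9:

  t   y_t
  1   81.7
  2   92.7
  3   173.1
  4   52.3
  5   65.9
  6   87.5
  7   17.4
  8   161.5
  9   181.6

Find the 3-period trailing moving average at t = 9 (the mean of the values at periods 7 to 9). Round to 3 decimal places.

120.167

Sum of periods 7–9: 17.4 + 161.5 + 181.6 = 360.5
Divide by 3: 360.5 / 3 = 120.167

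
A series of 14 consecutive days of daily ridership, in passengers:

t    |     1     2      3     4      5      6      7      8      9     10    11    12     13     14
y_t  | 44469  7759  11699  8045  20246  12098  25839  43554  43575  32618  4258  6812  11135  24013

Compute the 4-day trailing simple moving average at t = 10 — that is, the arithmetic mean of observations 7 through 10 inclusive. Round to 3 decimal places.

36396.500

Sum of periods 7–10: 25839 + 43554 + 43575 + 32618 = 145586
Divide by 4: 145586 / 4 = 36396.500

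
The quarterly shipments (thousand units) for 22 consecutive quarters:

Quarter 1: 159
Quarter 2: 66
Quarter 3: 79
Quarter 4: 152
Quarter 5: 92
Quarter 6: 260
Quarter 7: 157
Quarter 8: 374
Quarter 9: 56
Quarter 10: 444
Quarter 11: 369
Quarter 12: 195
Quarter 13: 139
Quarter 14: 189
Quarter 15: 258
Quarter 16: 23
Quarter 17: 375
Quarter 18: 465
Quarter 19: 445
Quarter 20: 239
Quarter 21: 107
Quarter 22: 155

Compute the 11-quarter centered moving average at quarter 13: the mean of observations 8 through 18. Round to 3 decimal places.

262.455

Sum of periods 8–18: 374 + 56 + 444 + 369 + 195 + 139 + 189 + 258 + 23 + 375 + 465 = 2887
Divide by 11: 2887 / 11 = 262.455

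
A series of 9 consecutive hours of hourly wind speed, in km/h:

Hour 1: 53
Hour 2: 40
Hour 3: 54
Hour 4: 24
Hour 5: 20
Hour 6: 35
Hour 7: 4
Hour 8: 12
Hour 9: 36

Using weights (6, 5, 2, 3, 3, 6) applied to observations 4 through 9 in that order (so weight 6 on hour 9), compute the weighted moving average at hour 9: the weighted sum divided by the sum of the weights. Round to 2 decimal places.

23.12

Weighted sum: 6·24 + 5·20 + 2·35 + 3·4 + 3·12 + 6·36 = 144 + 100 + 70 + 12 + 36 + 216 = 578
Weight total: 6 + 5 + 2 + 3 + 3 + 6 = 25
WMA = 578 / 25 = 23.12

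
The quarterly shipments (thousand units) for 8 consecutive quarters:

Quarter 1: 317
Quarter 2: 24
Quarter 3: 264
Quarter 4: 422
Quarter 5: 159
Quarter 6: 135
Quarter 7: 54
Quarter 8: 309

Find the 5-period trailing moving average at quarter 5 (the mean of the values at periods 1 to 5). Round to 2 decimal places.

237.20

Sum of periods 1–5: 317 + 24 + 264 + 422 + 159 = 1186
Divide by 5: 1186 / 5 = 237.20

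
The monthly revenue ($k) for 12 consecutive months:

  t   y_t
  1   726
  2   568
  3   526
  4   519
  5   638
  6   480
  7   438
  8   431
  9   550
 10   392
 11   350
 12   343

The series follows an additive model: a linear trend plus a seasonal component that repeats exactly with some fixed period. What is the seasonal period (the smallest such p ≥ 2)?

First differences y_{t+1} − y_t: -158, -42, -7, 119, -158, -42, -7, 119, -158, -42, …
The difference pattern repeats every 4 terms and not for any smaller step, so p = 4.

4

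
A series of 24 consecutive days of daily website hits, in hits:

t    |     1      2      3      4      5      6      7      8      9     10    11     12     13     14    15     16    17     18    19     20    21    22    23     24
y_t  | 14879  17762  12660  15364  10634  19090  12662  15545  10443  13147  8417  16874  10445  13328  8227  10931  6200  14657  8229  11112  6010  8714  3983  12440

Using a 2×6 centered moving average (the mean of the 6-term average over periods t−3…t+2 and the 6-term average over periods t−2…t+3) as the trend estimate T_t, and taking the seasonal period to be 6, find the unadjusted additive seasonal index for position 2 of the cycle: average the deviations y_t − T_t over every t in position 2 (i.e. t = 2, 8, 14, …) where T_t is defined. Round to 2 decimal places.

Season position 2 occurs at t = 8, 14, 20 (where T_t is defined).
t=8: T_8 = 13402.0833; y_8 − T_8 = 15545 − 13402.0833 = 2142.9167
t=14: T_14 = 11185.5833; y_14 − T_14 = 13328 − 11185.5833 = 2142.4167
t=20: T_20 = 8968.9167; y_20 − T_20 = 11112 − 8968.9167 = 2143.0833
Mean deviation: (2142.9167 + 2142.4167 + 2143.0833) / 3 = 2142.81

2142.81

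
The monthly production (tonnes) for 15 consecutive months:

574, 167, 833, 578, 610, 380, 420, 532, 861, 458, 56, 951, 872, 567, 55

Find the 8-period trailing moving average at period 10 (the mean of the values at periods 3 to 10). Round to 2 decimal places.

584.00

Sum of periods 3–10: 833 + 578 + 610 + 380 + 420 + 532 + 861 + 458 = 4672
Divide by 8: 4672 / 8 = 584.00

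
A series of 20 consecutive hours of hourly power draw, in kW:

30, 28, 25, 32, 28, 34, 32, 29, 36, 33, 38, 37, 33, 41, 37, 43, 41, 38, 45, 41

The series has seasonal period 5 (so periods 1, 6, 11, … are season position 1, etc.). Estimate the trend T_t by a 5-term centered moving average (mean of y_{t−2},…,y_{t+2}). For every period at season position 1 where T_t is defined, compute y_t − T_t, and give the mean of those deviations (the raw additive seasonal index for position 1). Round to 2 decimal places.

2.87

Season position 1 occurs at t = 6, 11, 16 (where T_t is defined).
t=6: T_6 = 31.0000; y_6 − T_6 = 34 − 31.0000 = 3.0000
t=11: T_11 = 35.4000; y_11 − T_11 = 38 − 35.4000 = 2.6000
t=16: T_16 = 40.0000; y_16 − T_16 = 43 − 40.0000 = 3.0000
Mean deviation: (3.0000 + 2.6000 + 3.0000) / 3 = 2.87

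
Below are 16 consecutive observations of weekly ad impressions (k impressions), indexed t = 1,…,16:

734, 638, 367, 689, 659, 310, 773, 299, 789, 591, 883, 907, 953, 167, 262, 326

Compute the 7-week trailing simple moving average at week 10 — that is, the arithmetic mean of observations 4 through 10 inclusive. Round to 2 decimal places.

587.14

Sum of periods 4–10: 689 + 659 + 310 + 773 + 299 + 789 + 591 = 4110
Divide by 7: 4110 / 7 = 587.14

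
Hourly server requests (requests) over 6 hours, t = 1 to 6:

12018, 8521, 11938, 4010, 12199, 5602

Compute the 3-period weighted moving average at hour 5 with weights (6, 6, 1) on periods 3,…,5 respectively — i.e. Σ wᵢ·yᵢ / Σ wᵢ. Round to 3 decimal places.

8299.000

Weighted sum: 6·11938 + 6·4010 + 1·12199 = 71628 + 24060 + 12199 = 107887
Weight total: 6 + 6 + 1 = 13
WMA = 107887 / 13 = 8299.000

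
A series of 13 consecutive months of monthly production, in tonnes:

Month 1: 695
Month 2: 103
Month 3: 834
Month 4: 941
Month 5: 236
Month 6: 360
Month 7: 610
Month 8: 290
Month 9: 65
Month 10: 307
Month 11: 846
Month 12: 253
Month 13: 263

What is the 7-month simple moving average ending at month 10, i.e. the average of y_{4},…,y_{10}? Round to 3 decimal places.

Sum of periods 4–10: 941 + 236 + 360 + 610 + 290 + 65 + 307 = 2809
Divide by 7: 2809 / 7 = 401.286

401.286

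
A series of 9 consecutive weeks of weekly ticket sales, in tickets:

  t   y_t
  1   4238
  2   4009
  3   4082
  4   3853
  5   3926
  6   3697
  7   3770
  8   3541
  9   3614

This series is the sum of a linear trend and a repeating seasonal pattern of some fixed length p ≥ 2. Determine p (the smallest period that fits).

2

First differences y_{t+1} − y_t: -229, 73, -229, 73, -229, 73, …
The difference pattern repeats every 2 terms and not for any smaller step, so p = 2.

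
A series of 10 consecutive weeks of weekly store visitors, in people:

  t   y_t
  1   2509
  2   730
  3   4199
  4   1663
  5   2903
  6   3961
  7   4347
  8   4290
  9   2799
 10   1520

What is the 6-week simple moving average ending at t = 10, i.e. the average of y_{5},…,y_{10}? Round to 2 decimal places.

3303.33

Sum of periods 5–10: 2903 + 3961 + 4347 + 4290 + 2799 + 1520 = 19820
Divide by 6: 19820 / 6 = 3303.33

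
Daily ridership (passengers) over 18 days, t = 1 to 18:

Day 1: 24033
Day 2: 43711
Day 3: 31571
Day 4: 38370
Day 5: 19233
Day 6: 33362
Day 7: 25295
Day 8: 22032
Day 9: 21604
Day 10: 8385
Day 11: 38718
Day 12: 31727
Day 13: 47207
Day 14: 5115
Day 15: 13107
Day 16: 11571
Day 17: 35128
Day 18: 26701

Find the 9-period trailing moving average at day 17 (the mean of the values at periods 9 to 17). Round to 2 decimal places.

Sum of periods 9–17: 21604 + 8385 + 38718 + 31727 + 47207 + 5115 + 13107 + 11571 + 35128 = 212562
Divide by 9: 212562 / 9 = 23618.00

23618.00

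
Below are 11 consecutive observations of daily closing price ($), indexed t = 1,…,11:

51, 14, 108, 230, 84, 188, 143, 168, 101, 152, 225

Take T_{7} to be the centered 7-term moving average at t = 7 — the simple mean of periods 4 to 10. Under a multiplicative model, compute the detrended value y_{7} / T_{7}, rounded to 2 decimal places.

Trend T_7 = (230 + 84 + 188 + 143 + 168 + 101 + 152) / 7 = 1066/7 = 152.2857
Ratio to trend: 143 / 152.2857 = 0.94

0.94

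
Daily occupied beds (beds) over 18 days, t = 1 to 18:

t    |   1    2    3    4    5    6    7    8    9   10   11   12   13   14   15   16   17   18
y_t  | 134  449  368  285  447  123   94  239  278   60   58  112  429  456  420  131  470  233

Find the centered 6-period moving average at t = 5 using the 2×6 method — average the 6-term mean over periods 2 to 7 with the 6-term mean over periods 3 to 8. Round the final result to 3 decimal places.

Sum over 2–7: 449 + 368 + 285 + 447 + 123 + 94 = 1766
Sum over 3–8: 368 + 285 + 447 + 123 + 94 + 239 = 1556
CMA at t=5 = (1766 + 1556) / (2·6) = 3322 / 12 = 276.833

276.833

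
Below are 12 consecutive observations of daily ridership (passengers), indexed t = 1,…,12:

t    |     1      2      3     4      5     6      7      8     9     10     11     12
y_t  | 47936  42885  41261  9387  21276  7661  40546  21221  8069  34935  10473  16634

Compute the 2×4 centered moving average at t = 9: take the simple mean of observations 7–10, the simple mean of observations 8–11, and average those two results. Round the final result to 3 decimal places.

Sum over 7–10: 40546 + 21221 + 8069 + 34935 = 104771
Sum over 8–11: 21221 + 8069 + 34935 + 10473 = 74698
CMA at t=9 = (104771 + 74698) / (2·4) = 179469 / 8 = 22433.625

22433.625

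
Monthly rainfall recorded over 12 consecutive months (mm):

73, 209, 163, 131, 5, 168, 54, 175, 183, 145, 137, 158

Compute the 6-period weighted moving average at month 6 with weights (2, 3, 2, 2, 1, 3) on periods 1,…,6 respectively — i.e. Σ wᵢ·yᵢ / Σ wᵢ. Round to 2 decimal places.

Weighted sum: 2·73 + 3·209 + 2·163 + 2·131 + 1·5 + 3·168 = 146 + 627 + 326 + 262 + 5 + 504 = 1870
Weight total: 2 + 3 + 2 + 2 + 1 + 3 = 13
WMA = 1870 / 13 = 143.85

143.85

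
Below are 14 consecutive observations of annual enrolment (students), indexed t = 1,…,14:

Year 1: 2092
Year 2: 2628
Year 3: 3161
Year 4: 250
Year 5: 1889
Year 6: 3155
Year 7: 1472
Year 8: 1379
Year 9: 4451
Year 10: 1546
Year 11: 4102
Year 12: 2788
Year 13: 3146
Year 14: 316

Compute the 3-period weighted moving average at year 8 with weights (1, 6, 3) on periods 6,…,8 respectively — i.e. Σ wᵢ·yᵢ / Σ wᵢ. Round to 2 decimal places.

1612.40

Weighted sum: 1·3155 + 6·1472 + 3·1379 = 3155 + 8832 + 4137 = 16124
Weight total: 1 + 6 + 3 = 10
WMA = 16124 / 10 = 1612.40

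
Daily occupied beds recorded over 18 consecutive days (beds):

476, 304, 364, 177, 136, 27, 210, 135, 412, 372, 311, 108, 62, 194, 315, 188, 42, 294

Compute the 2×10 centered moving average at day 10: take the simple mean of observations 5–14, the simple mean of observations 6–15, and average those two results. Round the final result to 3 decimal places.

Sum over 5–14: 136 + 27 + 210 + 135 + 412 + 372 + 311 + 108 + 62 + 194 = 1967
Sum over 6–15: 27 + 210 + 135 + 412 + 372 + 311 + 108 + 62 + 194 + 315 = 2146
CMA at t=10 = (1967 + 2146) / (2·10) = 4113 / 20 = 205.650

205.650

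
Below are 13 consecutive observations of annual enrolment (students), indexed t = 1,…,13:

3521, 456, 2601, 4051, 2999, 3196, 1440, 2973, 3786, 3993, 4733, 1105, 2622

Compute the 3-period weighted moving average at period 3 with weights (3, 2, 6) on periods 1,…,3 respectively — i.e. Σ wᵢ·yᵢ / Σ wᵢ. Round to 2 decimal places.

Weighted sum: 3·3521 + 2·456 + 6·2601 = 10563 + 912 + 15606 = 27081
Weight total: 3 + 2 + 6 = 11
WMA = 27081 / 11 = 2461.91

2461.91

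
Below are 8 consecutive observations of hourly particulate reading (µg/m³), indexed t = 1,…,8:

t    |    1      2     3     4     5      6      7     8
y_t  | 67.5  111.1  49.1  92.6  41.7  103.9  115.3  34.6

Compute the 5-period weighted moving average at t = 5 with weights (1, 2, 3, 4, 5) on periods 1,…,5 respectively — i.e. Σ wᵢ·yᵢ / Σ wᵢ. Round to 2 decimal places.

Weighted sum: 1·67.5 + 2·111.1 + 3·49.1 + 4·92.6 + 5·41.7 = 67.5 + 222.2 + 147.3 + 370.4 + 208.5 = 1015.9
Weight total: 1 + 2 + 3 + 4 + 5 = 15
WMA = 1015.9 / 15 = 67.73

67.73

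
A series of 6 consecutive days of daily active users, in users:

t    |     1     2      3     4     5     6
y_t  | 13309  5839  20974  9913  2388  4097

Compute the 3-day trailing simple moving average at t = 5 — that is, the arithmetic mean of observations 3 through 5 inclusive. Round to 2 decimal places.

Sum of periods 3–5: 20974 + 9913 + 2388 = 33275
Divide by 3: 33275 / 3 = 11091.67

11091.67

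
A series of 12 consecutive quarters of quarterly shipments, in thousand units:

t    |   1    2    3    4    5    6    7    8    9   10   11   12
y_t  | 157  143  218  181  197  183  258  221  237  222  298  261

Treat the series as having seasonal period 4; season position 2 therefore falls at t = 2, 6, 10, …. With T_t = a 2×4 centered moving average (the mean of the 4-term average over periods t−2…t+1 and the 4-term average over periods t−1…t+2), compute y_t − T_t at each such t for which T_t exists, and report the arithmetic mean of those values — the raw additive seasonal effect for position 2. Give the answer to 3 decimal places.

Season position 2 occurs at t = 6, 10 (where T_t is defined).
t=6: T_6 = 209.75000; y_6 − T_6 = 183 − 209.75000 = -26.75000
t=10: T_10 = 249.50000; y_10 − T_10 = 222 − 249.50000 = -27.50000
Mean deviation: (-26.75000 + -27.50000) / 2 = -27.125

-27.125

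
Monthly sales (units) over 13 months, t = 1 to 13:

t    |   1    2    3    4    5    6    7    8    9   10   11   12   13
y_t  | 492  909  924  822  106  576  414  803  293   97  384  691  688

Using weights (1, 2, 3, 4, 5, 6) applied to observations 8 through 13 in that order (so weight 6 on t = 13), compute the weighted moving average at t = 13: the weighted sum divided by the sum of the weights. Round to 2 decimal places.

514.24

Weighted sum: 1·803 + 2·293 + 3·97 + 4·384 + 5·691 + 6·688 = 803 + 586 + 291 + 1536 + 3455 + 4128 = 10799
Weight total: 1 + 2 + 3 + 4 + 5 + 6 = 21
WMA = 10799 / 21 = 514.24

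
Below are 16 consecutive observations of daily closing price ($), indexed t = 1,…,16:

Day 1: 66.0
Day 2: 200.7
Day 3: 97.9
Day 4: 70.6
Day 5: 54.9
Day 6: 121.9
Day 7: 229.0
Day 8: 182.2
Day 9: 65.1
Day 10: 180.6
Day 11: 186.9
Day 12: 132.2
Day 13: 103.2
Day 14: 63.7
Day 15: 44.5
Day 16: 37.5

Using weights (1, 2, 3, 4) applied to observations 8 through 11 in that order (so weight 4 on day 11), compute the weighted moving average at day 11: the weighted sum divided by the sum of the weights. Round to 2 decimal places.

160.18

Weighted sum: 1·182.2 + 2·65.1 + 3·180.6 + 4·186.9 = 182.2 + 130.2 + 541.8 + 747.6 = 1601.8
Weight total: 1 + 2 + 3 + 4 = 10
WMA = 1601.8 / 10 = 160.18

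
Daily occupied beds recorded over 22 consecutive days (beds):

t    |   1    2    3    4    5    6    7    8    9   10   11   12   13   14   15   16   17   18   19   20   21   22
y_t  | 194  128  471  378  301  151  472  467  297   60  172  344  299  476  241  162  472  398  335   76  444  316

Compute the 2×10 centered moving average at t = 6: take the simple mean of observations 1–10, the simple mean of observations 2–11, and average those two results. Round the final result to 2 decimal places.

Sum over 1–10: 194 + 128 + 471 + 378 + 301 + 151 + 472 + 467 + 297 + 60 = 2919
Sum over 2–11: 128 + 471 + 378 + 301 + 151 + 472 + 467 + 297 + 60 + 172 = 2897
CMA at t=6 = (2919 + 2897) / (2·10) = 5816 / 20 = 290.80

290.80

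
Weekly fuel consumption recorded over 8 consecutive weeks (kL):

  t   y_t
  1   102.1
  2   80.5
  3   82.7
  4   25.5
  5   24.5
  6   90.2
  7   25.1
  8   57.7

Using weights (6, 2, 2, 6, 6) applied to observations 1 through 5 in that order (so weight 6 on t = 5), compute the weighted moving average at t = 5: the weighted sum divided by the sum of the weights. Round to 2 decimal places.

Weighted sum: 6·102.1 + 2·80.5 + 2·82.7 + 6·25.5 + 6·24.5 = 612.6 + 161.0 + 165.4 + 153.0 + 147.0 = 1239.0
Weight total: 6 + 2 + 2 + 6 + 6 = 22
WMA = 1239.0 / 22 = 56.32

56.32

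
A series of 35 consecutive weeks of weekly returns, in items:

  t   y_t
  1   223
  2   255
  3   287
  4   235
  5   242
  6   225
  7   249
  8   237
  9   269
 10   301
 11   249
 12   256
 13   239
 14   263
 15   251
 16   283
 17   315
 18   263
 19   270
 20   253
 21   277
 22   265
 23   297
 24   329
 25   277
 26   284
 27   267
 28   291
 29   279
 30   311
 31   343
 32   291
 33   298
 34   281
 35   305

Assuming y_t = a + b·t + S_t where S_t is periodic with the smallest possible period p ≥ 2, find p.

7

First differences y_{t+1} − y_t: 32, 32, -52, 7, -17, 24, -12, 32, 32, -52, 7, -17, 24, -12, 32, 32, …
The difference pattern repeats every 7 terms and not for any smaller step, so p = 7.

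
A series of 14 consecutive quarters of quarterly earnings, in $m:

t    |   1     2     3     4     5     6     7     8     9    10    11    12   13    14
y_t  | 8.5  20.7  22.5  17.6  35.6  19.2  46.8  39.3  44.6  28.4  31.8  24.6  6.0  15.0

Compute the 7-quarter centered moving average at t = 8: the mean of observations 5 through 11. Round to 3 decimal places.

Sum of periods 5–11: 35.6 + 19.2 + 46.8 + 39.3 + 44.6 + 28.4 + 31.8 = 245.7
Divide by 7: 245.7 / 7 = 35.100

35.100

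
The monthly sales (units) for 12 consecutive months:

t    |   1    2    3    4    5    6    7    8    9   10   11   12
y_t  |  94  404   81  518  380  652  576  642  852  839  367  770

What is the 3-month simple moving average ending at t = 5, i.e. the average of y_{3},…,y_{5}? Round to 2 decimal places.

Sum of periods 3–5: 81 + 518 + 380 = 979
Divide by 3: 979 / 3 = 326.33

326.33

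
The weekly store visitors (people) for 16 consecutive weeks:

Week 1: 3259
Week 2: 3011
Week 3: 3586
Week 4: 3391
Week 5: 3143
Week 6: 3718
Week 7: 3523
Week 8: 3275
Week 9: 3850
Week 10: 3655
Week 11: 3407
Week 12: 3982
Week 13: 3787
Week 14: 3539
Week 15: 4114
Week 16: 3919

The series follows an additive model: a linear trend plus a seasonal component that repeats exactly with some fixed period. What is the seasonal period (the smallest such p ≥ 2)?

3

First differences y_{t+1} − y_t: -248, 575, -195, -248, 575, -195, -248, 575, …
The difference pattern repeats every 3 terms and not for any smaller step, so p = 3.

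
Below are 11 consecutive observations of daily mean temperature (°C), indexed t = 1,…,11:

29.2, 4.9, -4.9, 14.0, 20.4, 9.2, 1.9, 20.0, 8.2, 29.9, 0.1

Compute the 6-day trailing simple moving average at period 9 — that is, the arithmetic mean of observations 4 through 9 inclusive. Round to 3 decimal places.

12.283

Sum of periods 4–9: 14.0 + 20.4 + 9.2 + 1.9 + 20.0 + 8.2 = 73.7
Divide by 6: 73.7 / 6 = 12.283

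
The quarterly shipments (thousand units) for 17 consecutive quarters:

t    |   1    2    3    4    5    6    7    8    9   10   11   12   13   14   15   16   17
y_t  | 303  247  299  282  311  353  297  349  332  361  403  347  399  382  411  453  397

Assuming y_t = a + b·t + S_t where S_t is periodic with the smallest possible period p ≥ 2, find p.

5

First differences y_{t+1} − y_t: -56, 52, -17, 29, 42, -56, 52, -17, 29, 42, -56, 52, …
The difference pattern repeats every 5 terms and not for any smaller step, so p = 5.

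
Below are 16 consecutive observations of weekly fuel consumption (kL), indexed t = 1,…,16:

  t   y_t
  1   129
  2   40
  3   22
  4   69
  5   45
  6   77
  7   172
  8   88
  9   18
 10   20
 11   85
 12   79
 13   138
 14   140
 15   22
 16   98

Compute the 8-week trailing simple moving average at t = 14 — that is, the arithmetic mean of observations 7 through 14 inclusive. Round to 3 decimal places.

Sum of periods 7–14: 172 + 88 + 18 + 20 + 85 + 79 + 138 + 140 = 740
Divide by 8: 740 / 8 = 92.500

92.500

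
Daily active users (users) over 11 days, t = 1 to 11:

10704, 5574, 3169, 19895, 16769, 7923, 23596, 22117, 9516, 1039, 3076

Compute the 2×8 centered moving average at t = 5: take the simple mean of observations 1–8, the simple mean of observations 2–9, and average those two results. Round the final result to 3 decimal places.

13644.125

Sum over 1–8: 10704 + 5574 + 3169 + 19895 + 16769 + 7923 + 23596 + 22117 = 109747
Sum over 2–9: 5574 + 3169 + 19895 + 16769 + 7923 + 23596 + 22117 + 9516 = 108559
CMA at t=5 = (109747 + 108559) / (2·8) = 218306 / 16 = 13644.125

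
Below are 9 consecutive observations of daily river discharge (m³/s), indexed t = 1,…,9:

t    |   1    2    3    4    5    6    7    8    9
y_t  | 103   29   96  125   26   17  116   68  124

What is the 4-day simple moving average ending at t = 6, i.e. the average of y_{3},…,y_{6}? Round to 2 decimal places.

66.00

Sum of periods 3–6: 96 + 125 + 26 + 17 = 264
Divide by 4: 264 / 4 = 66.00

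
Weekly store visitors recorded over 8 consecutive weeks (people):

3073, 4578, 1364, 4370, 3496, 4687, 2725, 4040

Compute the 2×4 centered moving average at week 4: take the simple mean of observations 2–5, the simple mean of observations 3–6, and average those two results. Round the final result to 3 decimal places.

3465.625

Sum over 2–5: 4578 + 1364 + 4370 + 3496 = 13808
Sum over 3–6: 1364 + 4370 + 3496 + 4687 = 13917
CMA at t=4 = (13808 + 13917) / (2·4) = 27725 / 8 = 3465.625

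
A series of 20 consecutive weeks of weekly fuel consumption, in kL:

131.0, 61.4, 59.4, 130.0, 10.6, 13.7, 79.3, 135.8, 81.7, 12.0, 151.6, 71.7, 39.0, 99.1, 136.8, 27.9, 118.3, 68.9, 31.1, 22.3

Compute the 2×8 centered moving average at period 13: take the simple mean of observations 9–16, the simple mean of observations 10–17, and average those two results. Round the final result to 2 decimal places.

Sum over 9–16: 81.7 + 12.0 + 151.6 + 71.7 + 39.0 + 99.1 + 136.8 + 27.9 = 619.8
Sum over 10–17: 12.0 + 151.6 + 71.7 + 39.0 + 99.1 + 136.8 + 27.9 + 118.3 = 656.4
CMA at t=13 = (619.8 + 656.4) / (2·8) = 1276.2 / 16 = 79.76

79.76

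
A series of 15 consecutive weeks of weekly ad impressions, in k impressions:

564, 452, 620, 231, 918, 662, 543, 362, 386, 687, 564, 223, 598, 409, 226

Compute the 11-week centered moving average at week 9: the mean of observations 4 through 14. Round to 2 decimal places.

507.55

Sum of periods 4–14: 231 + 918 + 662 + 543 + 362 + 386 + 687 + 564 + 223 + 598 + 409 = 5583
Divide by 11: 5583 / 11 = 507.55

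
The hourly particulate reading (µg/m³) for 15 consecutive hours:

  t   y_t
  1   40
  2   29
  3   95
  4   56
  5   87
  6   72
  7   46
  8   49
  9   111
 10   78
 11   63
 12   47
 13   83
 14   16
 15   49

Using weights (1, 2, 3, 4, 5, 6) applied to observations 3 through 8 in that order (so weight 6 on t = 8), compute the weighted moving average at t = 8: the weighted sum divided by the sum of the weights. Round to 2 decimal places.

Weighted sum: 1·95 + 2·56 + 3·87 + 4·72 + 5·46 + 6·49 = 95 + 112 + 261 + 288 + 230 + 294 = 1280
Weight total: 1 + 2 + 3 + 4 + 5 + 6 = 21
WMA = 1280 / 21 = 60.95

60.95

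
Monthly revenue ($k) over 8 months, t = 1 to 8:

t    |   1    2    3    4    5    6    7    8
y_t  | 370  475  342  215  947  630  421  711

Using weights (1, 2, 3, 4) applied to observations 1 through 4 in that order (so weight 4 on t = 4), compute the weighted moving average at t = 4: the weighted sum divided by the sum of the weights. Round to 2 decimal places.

Weighted sum: 1·370 + 2·475 + 3·342 + 4·215 = 370 + 950 + 1026 + 860 = 3206
Weight total: 1 + 2 + 3 + 4 = 10
WMA = 3206 / 10 = 320.60

320.60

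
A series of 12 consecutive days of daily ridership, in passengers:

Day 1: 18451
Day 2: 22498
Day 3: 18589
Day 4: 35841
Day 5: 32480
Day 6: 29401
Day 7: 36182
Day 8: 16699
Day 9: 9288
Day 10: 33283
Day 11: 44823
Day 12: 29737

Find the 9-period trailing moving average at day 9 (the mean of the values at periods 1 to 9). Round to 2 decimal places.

24381.00

Sum of periods 1–9: 18451 + 22498 + 18589 + 35841 + 32480 + 29401 + 36182 + 16699 + 9288 = 219429
Divide by 9: 219429 / 9 = 24381.00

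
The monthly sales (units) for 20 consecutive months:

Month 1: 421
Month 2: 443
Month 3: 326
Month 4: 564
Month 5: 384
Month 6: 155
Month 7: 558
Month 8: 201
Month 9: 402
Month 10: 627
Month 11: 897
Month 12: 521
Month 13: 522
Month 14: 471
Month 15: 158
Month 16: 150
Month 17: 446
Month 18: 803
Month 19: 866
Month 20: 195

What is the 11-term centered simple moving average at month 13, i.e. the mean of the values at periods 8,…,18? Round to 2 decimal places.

472.55

Sum of periods 8–18: 201 + 402 + 627 + 897 + 521 + 522 + 471 + 158 + 150 + 446 + 803 = 5198
Divide by 11: 5198 / 11 = 472.55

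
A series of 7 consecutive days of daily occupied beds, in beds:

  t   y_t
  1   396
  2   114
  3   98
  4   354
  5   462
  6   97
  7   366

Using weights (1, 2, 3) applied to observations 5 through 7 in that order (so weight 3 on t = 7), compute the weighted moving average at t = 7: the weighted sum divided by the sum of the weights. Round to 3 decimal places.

292.333

Weighted sum: 1·462 + 2·97 + 3·366 = 462 + 194 + 1098 = 1754
Weight total: 1 + 2 + 3 = 6
WMA = 1754 / 6 = 292.333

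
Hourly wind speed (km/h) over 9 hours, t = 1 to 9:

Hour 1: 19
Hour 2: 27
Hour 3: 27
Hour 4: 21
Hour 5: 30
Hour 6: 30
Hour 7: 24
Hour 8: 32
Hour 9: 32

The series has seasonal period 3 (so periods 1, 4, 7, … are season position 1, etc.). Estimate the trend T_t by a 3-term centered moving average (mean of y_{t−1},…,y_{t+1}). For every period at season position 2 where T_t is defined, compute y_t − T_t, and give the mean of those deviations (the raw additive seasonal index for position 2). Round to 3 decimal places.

Season position 2 occurs at t = 2, 5, 8 (where T_t is defined).
t=2: T_2 = 24.33333; y_2 − T_2 = 27 − 24.33333 = 2.66667
t=5: T_5 = 27.00000; y_5 − T_5 = 30 − 27.00000 = 3.00000
t=8: T_8 = 29.33333; y_8 − T_8 = 32 − 29.33333 = 2.66667
Mean deviation: (2.66667 + 3.00000 + 2.66667) / 3 = 2.778

2.778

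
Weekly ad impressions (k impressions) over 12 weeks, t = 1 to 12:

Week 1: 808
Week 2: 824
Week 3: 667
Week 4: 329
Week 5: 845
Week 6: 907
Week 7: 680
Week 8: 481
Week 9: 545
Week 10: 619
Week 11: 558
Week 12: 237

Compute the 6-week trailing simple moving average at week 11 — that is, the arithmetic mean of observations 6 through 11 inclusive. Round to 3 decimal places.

Sum of periods 6–11: 907 + 680 + 481 + 545 + 619 + 558 = 3790
Divide by 6: 3790 / 6 = 631.667

631.667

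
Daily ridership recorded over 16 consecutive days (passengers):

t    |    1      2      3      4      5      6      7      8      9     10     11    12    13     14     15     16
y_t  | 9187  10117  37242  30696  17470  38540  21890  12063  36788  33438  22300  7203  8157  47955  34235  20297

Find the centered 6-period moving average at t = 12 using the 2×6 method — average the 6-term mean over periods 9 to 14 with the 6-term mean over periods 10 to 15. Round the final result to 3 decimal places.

25760.750

Sum over 9–14: 36788 + 33438 + 22300 + 7203 + 8157 + 47955 = 155841
Sum over 10–15: 33438 + 22300 + 7203 + 8157 + 47955 + 34235 = 153288
CMA at t=12 = (155841 + 153288) / (2·6) = 309129 / 12 = 25760.750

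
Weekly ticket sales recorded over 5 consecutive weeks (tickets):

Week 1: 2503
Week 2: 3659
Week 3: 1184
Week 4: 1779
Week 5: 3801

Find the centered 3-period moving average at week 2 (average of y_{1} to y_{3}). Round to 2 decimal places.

2448.67

Sum of periods 1–3: 2503 + 3659 + 1184 = 7346
Divide by 3: 7346 / 3 = 2448.67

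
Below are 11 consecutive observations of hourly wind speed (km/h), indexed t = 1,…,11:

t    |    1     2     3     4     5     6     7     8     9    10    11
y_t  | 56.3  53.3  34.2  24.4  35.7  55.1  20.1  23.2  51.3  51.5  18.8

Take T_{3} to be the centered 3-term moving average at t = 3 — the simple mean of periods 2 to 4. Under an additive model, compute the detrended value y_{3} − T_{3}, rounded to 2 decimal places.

Trend T_3 = (53.3 + 34.2 + 24.4) / 3 = 111.9/3 = 37.3000
Detrended value: 34.2 − 37.3000 = -3.10

-3.10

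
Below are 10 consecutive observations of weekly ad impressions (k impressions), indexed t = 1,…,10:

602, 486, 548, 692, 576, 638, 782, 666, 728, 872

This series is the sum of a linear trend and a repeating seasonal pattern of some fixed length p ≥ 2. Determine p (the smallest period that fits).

3

First differences y_{t+1} − y_t: -116, 62, 144, -116, 62, 144, -116, 62, …
The difference pattern repeats every 3 terms and not for any smaller step, so p = 3.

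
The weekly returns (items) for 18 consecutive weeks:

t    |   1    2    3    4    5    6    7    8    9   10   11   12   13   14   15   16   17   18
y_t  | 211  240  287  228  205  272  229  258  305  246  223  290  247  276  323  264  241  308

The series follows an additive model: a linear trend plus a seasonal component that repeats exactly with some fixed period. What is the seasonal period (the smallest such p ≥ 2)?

First differences y_{t+1} − y_t: 29, 47, -59, -23, 67, -43, 29, 47, -59, -23, 67, -43, 29, 47, …
The difference pattern repeats every 6 terms and not for any smaller step, so p = 6.

6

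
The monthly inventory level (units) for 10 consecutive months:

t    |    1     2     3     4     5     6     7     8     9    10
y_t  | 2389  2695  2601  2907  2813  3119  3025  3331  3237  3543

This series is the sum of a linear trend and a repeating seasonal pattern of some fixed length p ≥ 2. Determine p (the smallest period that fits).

2

First differences y_{t+1} − y_t: 306, -94, 306, -94, 306, -94, …
The difference pattern repeats every 2 terms and not for any smaller step, so p = 2.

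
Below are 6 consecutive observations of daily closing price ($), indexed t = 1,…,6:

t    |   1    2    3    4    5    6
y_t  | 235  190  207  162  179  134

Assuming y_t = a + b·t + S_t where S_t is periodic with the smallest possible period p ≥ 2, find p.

First differences y_{t+1} − y_t: -45, 17, -45, 17, -45, …
The difference pattern repeats every 2 terms and not for any smaller step, so p = 2.

2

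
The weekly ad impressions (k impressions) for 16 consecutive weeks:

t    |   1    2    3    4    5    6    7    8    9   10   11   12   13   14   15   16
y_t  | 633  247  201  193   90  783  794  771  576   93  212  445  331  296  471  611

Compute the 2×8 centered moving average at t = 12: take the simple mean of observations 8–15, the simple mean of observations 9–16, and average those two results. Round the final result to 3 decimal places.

389.375

Sum over 8–15: 771 + 576 + 93 + 212 + 445 + 331 + 296 + 471 = 3195
Sum over 9–16: 576 + 93 + 212 + 445 + 331 + 296 + 471 + 611 = 3035
CMA at t=12 = (3195 + 3035) / (2·8) = 6230 / 16 = 389.375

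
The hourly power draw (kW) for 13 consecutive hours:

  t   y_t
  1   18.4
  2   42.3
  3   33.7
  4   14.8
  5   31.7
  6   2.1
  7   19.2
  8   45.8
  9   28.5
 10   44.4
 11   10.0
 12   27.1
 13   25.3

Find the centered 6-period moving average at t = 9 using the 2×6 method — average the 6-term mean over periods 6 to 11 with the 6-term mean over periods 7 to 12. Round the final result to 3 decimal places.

27.083

Sum over 6–11: 2.1 + 19.2 + 45.8 + 28.5 + 44.4 + 10.0 = 150.0
Sum over 7–12: 19.2 + 45.8 + 28.5 + 44.4 + 10.0 + 27.1 = 175.0
CMA at t=9 = (150.0 + 175.0) / (2·6) = 325.0 / 12 = 27.083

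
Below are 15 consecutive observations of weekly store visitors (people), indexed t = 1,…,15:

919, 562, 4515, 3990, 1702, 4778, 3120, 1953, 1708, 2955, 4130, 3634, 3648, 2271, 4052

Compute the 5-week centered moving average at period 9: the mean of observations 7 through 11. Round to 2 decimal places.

Sum of periods 7–11: 3120 + 1953 + 1708 + 2955 + 4130 = 13866
Divide by 5: 13866 / 5 = 2773.20

2773.20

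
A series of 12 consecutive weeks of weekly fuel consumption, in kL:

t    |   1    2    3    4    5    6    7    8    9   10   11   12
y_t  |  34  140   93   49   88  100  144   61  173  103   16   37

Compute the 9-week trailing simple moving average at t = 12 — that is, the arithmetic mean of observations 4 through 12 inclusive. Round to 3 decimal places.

85.667

Sum of periods 4–12: 49 + 88 + 100 + 144 + 61 + 173 + 103 + 16 + 37 = 771
Divide by 9: 771 / 9 = 85.667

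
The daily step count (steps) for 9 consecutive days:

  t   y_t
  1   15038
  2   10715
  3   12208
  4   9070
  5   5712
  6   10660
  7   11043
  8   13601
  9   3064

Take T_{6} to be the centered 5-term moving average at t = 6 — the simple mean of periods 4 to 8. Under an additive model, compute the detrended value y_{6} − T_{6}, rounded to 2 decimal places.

Trend T_6 = (9070 + 5712 + 10660 + 11043 + 13601) / 5 = 50086/5 = 10017.2000
Detrended value: 10660 − 10017.2000 = 642.80

642.80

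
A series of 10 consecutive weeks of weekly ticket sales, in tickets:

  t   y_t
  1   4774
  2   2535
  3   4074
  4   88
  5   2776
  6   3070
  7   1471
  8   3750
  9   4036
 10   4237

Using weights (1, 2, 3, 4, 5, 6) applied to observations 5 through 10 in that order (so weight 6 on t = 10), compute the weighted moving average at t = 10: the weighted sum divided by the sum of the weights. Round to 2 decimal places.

3520.52

Weighted sum: 1·2776 + 2·3070 + 3·1471 + 4·3750 + 5·4036 + 6·4237 = 2776 + 6140 + 4413 + 15000 + 20180 + 25422 = 73931
Weight total: 1 + 2 + 3 + 4 + 5 + 6 = 21
WMA = 73931 / 21 = 3520.52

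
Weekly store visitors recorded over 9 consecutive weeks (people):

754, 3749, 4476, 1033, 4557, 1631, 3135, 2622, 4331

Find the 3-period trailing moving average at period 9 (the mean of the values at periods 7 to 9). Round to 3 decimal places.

Sum of periods 7–9: 3135 + 2622 + 4331 = 10088
Divide by 3: 10088 / 3 = 3362.667

3362.667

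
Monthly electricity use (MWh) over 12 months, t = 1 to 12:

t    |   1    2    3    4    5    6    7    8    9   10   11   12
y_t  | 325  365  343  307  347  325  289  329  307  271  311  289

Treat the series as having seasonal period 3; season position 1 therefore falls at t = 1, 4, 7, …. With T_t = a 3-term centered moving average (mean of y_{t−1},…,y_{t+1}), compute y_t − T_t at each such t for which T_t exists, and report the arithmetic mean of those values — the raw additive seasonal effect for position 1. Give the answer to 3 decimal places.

Season position 1 occurs at t = 4, 7, 10 (where T_t is defined).
t=4: T_4 = 332.33333; y_4 − T_4 = 307 − 332.33333 = -25.33333
t=7: T_7 = 314.33333; y_7 − T_7 = 289 − 314.33333 = -25.33333
t=10: T_10 = 296.33333; y_10 − T_10 = 271 − 296.33333 = -25.33333
Mean deviation: (-25.33333 + -25.33333 + -25.33333) / 3 = -25.333

-25.333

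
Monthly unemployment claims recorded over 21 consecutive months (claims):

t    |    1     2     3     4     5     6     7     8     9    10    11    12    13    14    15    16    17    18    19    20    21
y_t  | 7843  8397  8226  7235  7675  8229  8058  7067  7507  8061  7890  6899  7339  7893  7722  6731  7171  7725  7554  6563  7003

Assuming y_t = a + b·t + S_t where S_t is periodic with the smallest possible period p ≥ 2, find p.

4

First differences y_{t+1} − y_t: 554, -171, -991, 440, 554, -171, -991, 440, 554, -171, …
The difference pattern repeats every 4 terms and not for any smaller step, so p = 4.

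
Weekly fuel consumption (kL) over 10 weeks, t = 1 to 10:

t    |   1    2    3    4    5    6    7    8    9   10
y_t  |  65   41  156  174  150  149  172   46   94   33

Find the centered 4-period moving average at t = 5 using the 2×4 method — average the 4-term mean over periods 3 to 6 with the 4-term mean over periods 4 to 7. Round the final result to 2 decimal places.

Sum over 3–6: 156 + 174 + 150 + 149 = 629
Sum over 4–7: 174 + 150 + 149 + 172 = 645
CMA at t=5 = (629 + 645) / (2·4) = 1274 / 8 = 159.25

159.25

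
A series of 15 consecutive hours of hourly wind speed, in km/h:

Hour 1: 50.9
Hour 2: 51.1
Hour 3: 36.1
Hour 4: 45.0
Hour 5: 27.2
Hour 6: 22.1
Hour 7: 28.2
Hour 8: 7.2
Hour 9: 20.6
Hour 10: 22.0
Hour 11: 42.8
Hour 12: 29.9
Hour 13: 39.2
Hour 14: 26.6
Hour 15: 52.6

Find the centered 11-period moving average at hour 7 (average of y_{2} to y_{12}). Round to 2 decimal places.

30.20

Sum of periods 2–12: 51.1 + 36.1 + 45.0 + 27.2 + 22.1 + 28.2 + 7.2 + 20.6 + 22.0 + 42.8 + 29.9 = 332.2
Divide by 11: 332.2 / 11 = 30.20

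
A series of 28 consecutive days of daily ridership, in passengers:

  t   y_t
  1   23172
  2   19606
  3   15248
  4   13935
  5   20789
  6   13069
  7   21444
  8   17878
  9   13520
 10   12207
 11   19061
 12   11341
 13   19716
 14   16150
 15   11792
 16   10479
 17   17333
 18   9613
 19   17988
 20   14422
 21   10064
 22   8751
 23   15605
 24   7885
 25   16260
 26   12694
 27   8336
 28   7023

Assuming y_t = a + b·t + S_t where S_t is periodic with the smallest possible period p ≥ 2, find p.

6

First differences y_{t+1} − y_t: -3566, -4358, -1313, 6854, -7720, 8375, -3566, -4358, -1313, 6854, -7720, 8375, -3566, -4358, …
The difference pattern repeats every 6 terms and not for any smaller step, so p = 6.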